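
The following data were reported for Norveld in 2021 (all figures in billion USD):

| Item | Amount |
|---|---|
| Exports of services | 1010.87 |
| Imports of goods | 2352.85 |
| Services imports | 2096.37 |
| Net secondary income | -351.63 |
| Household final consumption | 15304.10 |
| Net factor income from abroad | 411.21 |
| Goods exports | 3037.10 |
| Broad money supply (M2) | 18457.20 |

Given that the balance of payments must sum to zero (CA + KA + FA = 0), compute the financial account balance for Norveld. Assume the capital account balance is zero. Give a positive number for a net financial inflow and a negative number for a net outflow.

Goods balance = 3037.10 - 2352.85 = 684.25
Services balance = 1010.87 - 2096.37 = -1085.50
Trade balance (goods + services) = 684.25 + (-1085.50) = -401.25
Net primary income = 411.21
Net secondary income = -351.63
Current account = -401.25 + 411.21 + (-351.63) = -341.67
Financial account = -(-341.67) = 341.67

341.67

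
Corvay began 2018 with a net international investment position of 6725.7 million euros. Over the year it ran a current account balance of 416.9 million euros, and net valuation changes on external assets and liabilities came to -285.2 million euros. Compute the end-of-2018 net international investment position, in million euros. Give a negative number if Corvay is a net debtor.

Change in NIIP = current account + net valuation change = 416.9 + (-285.2) = 131.7
End-of-year NIIP = 6725.7 + 131.7 = 6857.4

6857.4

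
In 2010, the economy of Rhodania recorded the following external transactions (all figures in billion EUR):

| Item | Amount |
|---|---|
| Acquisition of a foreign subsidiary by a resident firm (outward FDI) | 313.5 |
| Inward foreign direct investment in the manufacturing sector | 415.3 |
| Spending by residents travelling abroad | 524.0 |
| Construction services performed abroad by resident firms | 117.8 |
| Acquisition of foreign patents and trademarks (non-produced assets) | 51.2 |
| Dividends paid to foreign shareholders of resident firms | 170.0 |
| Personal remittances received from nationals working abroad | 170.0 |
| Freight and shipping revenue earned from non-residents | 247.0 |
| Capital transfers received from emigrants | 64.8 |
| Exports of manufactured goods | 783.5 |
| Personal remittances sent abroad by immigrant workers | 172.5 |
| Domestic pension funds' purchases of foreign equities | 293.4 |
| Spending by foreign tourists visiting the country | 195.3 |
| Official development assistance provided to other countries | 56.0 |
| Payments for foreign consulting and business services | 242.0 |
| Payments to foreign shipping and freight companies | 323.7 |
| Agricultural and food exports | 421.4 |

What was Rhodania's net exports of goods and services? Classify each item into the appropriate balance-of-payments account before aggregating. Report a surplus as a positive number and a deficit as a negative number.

Goods: 783.5 + 421.4 = 1204.9
Services: 247.0 - 242.0 + 117.8 + 195.3 - 323.7 - 524.0 = -529.6
Trade balance = 1204.9 + (-529.6) = 675.3
(Excluded from the trade balance — financial account: acquisition of a foreign subsidiary by a resident firm (outward FDI) 313.5, inward foreign direct investment in the manufacturing sector 415.3, domestic pension funds' purchases of foreign equities 293.4; capital account: acquisition of foreign patents and trademarks (non-produced assets) 51.2, capital transfers received from emigrants 64.8; primary income: dividends paid to foreign shareholders of resident firms 170.0; secondary income: personal remittances received from nationals working abroad 170.0, personal remittances sent abroad by immigrant workers 172.5, official development assistance provided to other countries 56.0.)

675.3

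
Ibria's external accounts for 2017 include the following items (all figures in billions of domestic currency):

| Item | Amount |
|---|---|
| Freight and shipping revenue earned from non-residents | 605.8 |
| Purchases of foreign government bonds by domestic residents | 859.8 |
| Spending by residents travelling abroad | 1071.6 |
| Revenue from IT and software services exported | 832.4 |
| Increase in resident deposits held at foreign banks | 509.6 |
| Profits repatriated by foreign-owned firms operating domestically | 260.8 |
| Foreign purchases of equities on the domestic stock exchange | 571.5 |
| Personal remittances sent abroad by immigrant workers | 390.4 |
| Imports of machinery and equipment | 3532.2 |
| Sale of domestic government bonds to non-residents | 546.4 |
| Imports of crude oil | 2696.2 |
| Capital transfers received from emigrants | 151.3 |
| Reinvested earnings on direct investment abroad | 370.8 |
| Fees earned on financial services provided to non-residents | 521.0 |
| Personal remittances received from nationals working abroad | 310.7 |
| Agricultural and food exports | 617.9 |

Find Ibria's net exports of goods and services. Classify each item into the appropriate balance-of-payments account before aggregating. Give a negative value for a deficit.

-4722.9

Goods: 617.9 - 2696.2 - 3532.2 = -5610.5
Services: -1071.6 + 521.0 + 605.8 + 832.4 = 887.6
Trade balance = -5610.5 + 887.6 = -4722.9
(Excluded from the trade balance — financial account: purchases of foreign government bonds by domestic residents 859.8, increase in resident deposits held at foreign banks 509.6, foreign purchases of equities on the domestic stock exchange 571.5, sale of domestic government bonds to non-residents 546.4; primary income: profits repatriated by foreign-owned firms operating domestically 260.8, reinvested earnings on direct investment abroad 370.8; secondary income: personal remittances sent abroad by immigrant workers 390.4, personal remittances received from nationals working abroad 310.7; capital account: capital transfers received from emigrants 151.3.)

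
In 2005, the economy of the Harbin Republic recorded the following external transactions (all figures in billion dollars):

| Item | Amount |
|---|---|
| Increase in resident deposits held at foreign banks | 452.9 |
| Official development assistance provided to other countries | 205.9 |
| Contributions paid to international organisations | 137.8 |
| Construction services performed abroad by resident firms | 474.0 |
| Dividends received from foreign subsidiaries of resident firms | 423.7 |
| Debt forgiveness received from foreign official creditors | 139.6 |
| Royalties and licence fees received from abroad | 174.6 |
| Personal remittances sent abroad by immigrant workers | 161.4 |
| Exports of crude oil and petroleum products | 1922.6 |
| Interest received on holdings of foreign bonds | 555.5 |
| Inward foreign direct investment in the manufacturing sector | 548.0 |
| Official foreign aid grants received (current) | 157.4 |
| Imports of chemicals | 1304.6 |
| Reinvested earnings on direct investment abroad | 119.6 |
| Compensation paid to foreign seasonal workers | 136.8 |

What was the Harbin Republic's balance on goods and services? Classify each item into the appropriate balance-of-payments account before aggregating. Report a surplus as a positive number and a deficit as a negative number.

1266.6

Goods: 1922.6 - 1304.6 = 618.0
Services: 174.6 + 474.0 = 648.6
Trade balance = 618.0 + 648.6 = 1266.6
(Excluded from the trade balance — financial account: increase in resident deposits held at foreign banks 452.9, inward foreign direct investment in the manufacturing sector 548.0; secondary income: official development assistance provided to other countries 205.9, contributions paid to international organisations 137.8, personal remittances sent abroad by immigrant workers 161.4, official foreign aid grants received (current) 157.4; primary income: dividends received from foreign subsidiaries of resident firms 423.7, interest received on holdings of foreign bonds 555.5, reinvested earnings on direct investment abroad 119.6, compensation paid to foreign seasonal workers 136.8; capital account: debt forgiveness received from foreign official creditors 139.6.)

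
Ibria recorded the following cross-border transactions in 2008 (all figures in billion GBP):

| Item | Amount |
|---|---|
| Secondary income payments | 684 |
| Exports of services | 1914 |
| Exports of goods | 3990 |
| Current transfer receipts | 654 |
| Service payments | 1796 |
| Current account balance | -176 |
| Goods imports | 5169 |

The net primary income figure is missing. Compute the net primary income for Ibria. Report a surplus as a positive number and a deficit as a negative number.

915

Current account = goods balance + services balance + net primary income + net secondary income
Sum of the known components = -1091
Net primary income = CA - (known components) = -176 - (-1091) = 915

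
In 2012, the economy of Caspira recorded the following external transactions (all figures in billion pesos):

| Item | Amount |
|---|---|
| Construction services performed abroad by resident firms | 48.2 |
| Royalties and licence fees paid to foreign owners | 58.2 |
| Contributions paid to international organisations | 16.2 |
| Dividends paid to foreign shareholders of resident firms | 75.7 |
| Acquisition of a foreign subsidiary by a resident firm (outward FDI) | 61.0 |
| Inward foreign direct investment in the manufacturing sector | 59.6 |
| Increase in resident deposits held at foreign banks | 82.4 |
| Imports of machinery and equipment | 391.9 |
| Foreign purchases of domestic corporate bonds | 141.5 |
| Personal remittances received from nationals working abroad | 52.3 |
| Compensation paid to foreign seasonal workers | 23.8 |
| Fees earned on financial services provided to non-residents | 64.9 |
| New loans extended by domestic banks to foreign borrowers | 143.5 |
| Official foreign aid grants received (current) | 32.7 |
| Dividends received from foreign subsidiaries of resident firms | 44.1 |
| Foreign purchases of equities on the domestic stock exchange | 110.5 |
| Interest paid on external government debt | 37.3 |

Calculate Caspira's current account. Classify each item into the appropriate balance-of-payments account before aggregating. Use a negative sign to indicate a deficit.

-360.9

Goods: -391.9
Services: -58.2 + 48.2 + 64.9 = 54.9
Primary income: -23.8 - 37.3 + 44.1 - 75.7 = -92.7
Secondary income: 32.7 - 16.2 + 52.3 = 68.8
Current account = (-391.9) + 54.9 + (-92.7) + 68.8 = -360.9
(Excluded from the current account — financial account: acquisition of a foreign subsidiary by a resident firm (outward FDI) 61.0, inward foreign direct investment in the manufacturing sector 59.6, increase in resident deposits held at foreign banks 82.4, foreign purchases of domestic corporate bonds 141.5, new loans extended by domestic banks to foreign borrowers 143.5, foreign purchases of equities on the domestic stock exchange 110.5.)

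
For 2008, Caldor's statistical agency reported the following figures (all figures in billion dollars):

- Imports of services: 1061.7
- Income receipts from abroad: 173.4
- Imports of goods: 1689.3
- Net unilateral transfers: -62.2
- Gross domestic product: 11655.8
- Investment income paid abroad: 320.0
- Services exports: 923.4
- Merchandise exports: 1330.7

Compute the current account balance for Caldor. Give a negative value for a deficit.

Goods balance = 1330.7 - 1689.3 = -358.6
Services balance = 923.4 - 1061.7 = -138.3
Trade balance (goods + services) = -358.6 + (-138.3) = -496.9
Net primary income = 173.4 - 320.0 = -146.6
Net secondary income = -62.2
Current account = -496.9 + (-146.6) + (-62.2) = -705.7

-705.7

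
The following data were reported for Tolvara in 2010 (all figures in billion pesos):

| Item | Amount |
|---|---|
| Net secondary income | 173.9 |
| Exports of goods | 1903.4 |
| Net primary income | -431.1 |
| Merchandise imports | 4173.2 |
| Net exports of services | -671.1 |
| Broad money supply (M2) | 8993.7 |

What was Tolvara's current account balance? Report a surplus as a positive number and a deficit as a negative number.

-3198.1

Goods balance = 1903.4 - 4173.2 = -2269.8
Services balance = -671.1
Trade balance (goods + services) = -2269.8 + (-671.1) = -2940.9
Net primary income = -431.1
Net secondary income = 173.9
Current account = -2940.9 + (-431.1) + 173.9 = -3198.1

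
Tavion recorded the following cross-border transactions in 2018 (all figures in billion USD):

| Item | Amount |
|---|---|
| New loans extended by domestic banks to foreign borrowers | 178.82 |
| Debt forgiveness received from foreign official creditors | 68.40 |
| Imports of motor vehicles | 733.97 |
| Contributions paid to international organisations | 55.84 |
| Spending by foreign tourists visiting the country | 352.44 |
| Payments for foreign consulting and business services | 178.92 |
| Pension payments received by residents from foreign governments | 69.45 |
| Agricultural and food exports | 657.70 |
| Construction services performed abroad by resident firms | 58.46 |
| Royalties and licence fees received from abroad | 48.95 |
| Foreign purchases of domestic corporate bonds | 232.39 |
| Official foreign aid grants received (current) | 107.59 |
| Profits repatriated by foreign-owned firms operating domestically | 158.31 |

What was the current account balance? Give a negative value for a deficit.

167.55

Goods: 657.70 - 733.97 = -76.27
Services: 48.95 - 178.92 + 58.46 + 352.44 = 280.93
Primary income: -158.31
Secondary income: 69.45 + 107.59 - 55.84 = 121.20
Current account = (-76.27) + 280.93 + (-158.31) + 121.20 = 167.55
(Excluded from the current account — financial account: new loans extended by domestic banks to foreign borrowers 178.82, foreign purchases of domestic corporate bonds 232.39; capital account: debt forgiveness received from foreign official creditors 68.40.)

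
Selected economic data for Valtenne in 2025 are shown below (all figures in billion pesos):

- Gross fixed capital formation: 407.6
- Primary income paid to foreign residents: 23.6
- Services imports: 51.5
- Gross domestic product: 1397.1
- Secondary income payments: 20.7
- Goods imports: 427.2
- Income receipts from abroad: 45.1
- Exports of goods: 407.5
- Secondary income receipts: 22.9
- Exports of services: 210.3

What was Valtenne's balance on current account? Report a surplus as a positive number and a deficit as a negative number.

162.8

Goods balance = 407.5 - 427.2 = -19.7
Services balance = 210.3 - 51.5 = 158.8
Trade balance (goods + services) = -19.7 + 158.8 = 139.1
Net primary income = 45.1 - 23.6 = 21.5
Net secondary income = 22.9 - 20.7 = 2.2
Current account = 139.1 + 21.5 + 2.2 = 162.8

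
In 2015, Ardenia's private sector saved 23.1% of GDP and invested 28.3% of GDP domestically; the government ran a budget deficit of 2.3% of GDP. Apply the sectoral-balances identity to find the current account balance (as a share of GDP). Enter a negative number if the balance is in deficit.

By the sectoral-balances identity, CA = (S_private - I) + (T - G).
Private balance = 23.1 - 28.3 = -5.2
Government balance (T - G) = -2.3
CA = -5.2 + (-2.3) = -7.5

-7.5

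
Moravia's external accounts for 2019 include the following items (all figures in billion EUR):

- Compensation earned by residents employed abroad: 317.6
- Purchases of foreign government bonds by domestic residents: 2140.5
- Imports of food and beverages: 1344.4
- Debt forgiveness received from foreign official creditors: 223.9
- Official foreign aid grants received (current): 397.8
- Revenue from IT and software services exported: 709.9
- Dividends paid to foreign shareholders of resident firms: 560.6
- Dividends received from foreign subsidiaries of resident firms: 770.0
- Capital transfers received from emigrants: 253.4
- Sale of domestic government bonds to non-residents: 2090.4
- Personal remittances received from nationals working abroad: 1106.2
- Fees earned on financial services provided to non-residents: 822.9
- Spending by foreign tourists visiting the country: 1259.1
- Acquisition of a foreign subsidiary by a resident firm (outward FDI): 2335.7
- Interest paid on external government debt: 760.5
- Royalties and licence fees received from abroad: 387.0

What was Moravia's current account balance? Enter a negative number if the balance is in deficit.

Goods: -1344.4
Services: 822.9 + 709.9 + 387.0 + 1259.1 = 3178.9
Primary income: 317.6 - 760.5 - 560.6 + 770.0 = -233.5
Secondary income: 397.8 + 1106.2 = 1504.0
Current account = (-1344.4) + 3178.9 + (-233.5) + 1504.0 = 3105.0
(Excluded from the current account — financial account: purchases of foreign government bonds by domestic residents 2140.5, sale of domestic government bonds to non-residents 2090.4, acquisition of a foreign subsidiary by a resident firm (outward FDI) 2335.7; capital account: debt forgiveness received from foreign official creditors 223.9, capital transfers received from emigrants 253.4.)

3105.0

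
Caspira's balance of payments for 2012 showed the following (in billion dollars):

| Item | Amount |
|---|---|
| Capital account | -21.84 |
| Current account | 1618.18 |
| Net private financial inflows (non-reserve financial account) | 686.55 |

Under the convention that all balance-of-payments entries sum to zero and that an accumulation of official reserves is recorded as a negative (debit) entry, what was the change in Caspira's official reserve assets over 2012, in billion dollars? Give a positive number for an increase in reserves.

Official reserve transactions balance = -(1618.18 + (-21.84) + 686.55) = -2282.89
An accumulation of reserves is recorded as a debit (negative entry), so the change in the stock of reserves is the negative of that balance.
Change in official reserves = -(-2282.89) = 2282.89

2282.89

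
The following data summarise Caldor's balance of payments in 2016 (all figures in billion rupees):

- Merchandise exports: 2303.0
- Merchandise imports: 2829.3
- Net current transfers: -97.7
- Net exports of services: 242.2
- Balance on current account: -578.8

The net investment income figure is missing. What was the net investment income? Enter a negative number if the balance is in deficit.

-197.0

Current account = goods balance + services balance + net primary income + net secondary income
Sum of the known components = -381.8
Net investment income = CA - (known components) = -578.8 - (-381.8) = -197.0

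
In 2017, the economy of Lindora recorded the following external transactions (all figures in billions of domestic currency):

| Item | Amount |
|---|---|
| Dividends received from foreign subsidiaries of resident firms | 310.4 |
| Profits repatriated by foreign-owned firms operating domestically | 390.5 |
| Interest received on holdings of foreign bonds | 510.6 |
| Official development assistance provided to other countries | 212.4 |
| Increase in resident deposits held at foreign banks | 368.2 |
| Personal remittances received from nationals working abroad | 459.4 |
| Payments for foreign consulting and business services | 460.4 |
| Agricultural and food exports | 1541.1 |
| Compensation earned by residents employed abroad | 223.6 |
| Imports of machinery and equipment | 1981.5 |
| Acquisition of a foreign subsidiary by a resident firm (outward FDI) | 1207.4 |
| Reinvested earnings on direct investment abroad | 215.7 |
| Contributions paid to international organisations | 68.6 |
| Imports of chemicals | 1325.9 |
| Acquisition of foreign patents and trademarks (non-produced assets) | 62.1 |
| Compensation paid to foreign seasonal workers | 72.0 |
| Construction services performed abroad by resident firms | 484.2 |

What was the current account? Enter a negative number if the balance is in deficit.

-766.3

Goods: -1981.5 - 1325.9 + 1541.1 = -1766.3
Services: -460.4 + 484.2 = 23.8
Primary income: 223.6 + 510.6 + 310.4 + 215.7 - 72.0 - 390.5 = 797.8
Secondary income: -212.4 - 68.6 + 459.4 = 178.4
Current account = (-1766.3) + 23.8 + 797.8 + 178.4 = -766.3
(Excluded from the current account — financial account: increase in resident deposits held at foreign banks 368.2, acquisition of a foreign subsidiary by a resident firm (outward FDI) 1207.4; capital account: acquisition of foreign patents and trademarks (non-produced assets) 62.1.)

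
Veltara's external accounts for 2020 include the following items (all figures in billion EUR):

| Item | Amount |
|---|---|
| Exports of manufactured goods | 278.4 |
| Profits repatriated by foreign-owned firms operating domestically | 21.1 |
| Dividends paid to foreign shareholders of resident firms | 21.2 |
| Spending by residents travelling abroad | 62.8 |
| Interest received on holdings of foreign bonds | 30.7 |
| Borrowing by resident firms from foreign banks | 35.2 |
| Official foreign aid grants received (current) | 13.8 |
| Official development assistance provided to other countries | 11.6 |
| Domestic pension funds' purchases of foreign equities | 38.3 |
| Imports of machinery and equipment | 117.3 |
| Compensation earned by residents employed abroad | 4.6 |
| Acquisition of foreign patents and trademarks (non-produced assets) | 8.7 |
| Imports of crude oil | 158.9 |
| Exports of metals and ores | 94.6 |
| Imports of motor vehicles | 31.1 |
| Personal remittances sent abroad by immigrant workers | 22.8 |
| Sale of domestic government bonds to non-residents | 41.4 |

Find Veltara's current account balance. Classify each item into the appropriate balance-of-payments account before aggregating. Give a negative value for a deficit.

-24.7

Goods: 278.4 + 94.6 - 31.1 - 158.9 - 117.3 = 65.7
Services: -62.8
Primary income: 30.7 - 21.1 + 4.6 - 21.2 = -7.0
Secondary income: 13.8 - 11.6 - 22.8 = -20.6
Current account = 65.7 + (-62.8) + (-7.0) + (-20.6) = -24.7
(Excluded from the current account — financial account: borrowing by resident firms from foreign banks 35.2, domestic pension funds' purchases of foreign equities 38.3, sale of domestic government bonds to non-residents 41.4; capital account: acquisition of foreign patents and trademarks (non-produced assets) 8.7.)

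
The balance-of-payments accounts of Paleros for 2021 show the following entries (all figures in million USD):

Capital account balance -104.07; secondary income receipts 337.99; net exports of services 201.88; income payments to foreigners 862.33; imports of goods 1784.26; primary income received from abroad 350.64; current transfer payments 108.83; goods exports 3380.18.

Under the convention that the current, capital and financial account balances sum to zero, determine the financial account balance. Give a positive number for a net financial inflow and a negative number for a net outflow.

-1411.20

Goods balance = 3380.18 - 1784.26 = 1595.92
Services balance = 201.88
Trade balance (goods + services) = 1595.92 + 201.88 = 1797.80
Net primary income = 350.64 - 862.33 = -511.69
Net secondary income = 337.99 - 108.83 = 229.16
Current account = 1797.80 + (-511.69) + 229.16 = 1515.27
Financial account = -(1515.27 + (-104.07)) = -1411.20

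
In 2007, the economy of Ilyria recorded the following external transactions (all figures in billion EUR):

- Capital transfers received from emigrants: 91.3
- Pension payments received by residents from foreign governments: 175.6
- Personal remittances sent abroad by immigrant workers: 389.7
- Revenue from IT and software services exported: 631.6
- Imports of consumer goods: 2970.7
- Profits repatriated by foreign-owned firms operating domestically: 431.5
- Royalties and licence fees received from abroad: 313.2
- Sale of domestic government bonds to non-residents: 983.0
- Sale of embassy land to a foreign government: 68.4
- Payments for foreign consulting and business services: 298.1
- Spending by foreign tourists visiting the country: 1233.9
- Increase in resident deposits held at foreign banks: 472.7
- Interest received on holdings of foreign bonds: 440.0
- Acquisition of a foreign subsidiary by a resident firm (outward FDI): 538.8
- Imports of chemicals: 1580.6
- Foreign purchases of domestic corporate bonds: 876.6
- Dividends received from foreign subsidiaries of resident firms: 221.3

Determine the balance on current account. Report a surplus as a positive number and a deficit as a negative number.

-2655.0

Goods: -1580.6 - 2970.7 = -4551.3
Services: 631.6 + 313.2 + 1233.9 - 298.1 = 1880.6
Primary income: -431.5 + 221.3 + 440.0 = 229.8
Secondary income: -389.7 + 175.6 = -214.1
Current account = (-4551.3) + 1880.6 + 229.8 + (-214.1) = -2655.0
(Excluded from the current account — capital account: capital transfers received from emigrants 91.3, sale of embassy land to a foreign government 68.4; financial account: sale of domestic government bonds to non-residents 983.0, increase in resident deposits held at foreign banks 472.7, acquisition of a foreign subsidiary by a resident firm (outward FDI) 538.8, foreign purchases of domestic corporate bonds 876.6.)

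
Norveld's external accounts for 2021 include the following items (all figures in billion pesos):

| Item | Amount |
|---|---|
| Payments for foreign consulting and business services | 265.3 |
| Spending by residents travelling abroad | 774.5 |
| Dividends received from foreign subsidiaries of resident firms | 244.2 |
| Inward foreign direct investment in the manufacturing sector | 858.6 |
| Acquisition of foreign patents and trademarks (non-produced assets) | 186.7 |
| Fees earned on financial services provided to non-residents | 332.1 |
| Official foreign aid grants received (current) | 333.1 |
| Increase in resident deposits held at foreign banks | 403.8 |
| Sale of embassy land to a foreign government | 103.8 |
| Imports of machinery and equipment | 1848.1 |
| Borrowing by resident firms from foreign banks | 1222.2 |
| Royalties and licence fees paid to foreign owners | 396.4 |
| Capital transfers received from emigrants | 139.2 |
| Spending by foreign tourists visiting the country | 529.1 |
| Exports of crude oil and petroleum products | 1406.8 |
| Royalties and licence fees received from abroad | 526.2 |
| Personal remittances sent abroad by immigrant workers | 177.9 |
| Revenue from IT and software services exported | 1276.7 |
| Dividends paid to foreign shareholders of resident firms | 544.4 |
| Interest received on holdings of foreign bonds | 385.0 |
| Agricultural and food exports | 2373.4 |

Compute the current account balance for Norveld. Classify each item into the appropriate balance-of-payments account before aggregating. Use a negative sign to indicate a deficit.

Goods: -1848.1 + 1406.8 + 2373.4 = 1932.1
Services: -265.3 + 332.1 + 529.1 - 774.5 - 396.4 + 526.2 + 1276.7 = 1227.9
Primary income: -544.4 + 385.0 + 244.2 = 84.8
Secondary income: -177.9 + 333.1 = 155.2
Current account = 1932.1 + 1227.9 + 84.8 + 155.2 = 3400.0
(Excluded from the current account — financial account: inward foreign direct investment in the manufacturing sector 858.6, increase in resident deposits held at foreign banks 403.8, borrowing by resident firms from foreign banks 1222.2; capital account: acquisition of foreign patents and trademarks (non-produced assets) 186.7, sale of embassy land to a foreign government 103.8, capital transfers received from emigrants 139.2.)

3400.0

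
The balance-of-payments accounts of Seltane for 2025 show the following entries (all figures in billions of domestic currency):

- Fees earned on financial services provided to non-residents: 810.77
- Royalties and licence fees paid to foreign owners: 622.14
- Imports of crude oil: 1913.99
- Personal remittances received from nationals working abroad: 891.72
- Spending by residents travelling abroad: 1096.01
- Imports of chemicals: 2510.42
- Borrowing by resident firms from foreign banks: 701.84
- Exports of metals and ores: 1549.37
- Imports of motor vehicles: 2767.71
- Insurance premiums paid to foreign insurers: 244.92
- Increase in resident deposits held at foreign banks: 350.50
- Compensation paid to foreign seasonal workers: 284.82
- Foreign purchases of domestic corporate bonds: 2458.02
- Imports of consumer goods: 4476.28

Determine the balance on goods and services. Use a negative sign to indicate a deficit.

-11271.33

Goods: -4476.28 - 2767.71 - 2510.42 + 1549.37 - 1913.99 = -10119.03
Services: -244.92 - 1096.01 + 810.77 - 622.14 = -1152.30
Trade balance = -10119.03 + (-1152.30) = -11271.33
(Excluded from the trade balance — secondary income: personal remittances received from nationals working abroad 891.72; financial account: borrowing by resident firms from foreign banks 701.84, increase in resident deposits held at foreign banks 350.50, foreign purchases of domestic corporate bonds 2458.02; primary income: compensation paid to foreign seasonal workers 284.82.)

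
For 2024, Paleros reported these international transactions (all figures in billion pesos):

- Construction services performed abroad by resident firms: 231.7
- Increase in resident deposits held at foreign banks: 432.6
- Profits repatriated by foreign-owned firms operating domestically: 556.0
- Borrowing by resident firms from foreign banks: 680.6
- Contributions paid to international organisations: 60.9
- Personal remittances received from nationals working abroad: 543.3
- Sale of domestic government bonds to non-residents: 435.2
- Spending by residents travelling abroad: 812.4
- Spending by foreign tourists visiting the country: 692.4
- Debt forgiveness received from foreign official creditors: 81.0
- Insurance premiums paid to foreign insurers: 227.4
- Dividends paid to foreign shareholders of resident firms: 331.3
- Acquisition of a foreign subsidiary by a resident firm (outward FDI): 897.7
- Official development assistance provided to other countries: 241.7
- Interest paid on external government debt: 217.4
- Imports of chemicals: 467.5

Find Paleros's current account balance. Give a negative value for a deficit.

Goods: -467.5
Services: -227.4 + 692.4 - 812.4 + 231.7 = -115.7
Primary income: -331.3 - 556.0 - 217.4 = -1104.7
Secondary income: -241.7 - 60.9 + 543.3 = 240.7
Current account = (-467.5) + (-115.7) + (-1104.7) + 240.7 = -1447.2
(Excluded from the current account — financial account: increase in resident deposits held at foreign banks 432.6, borrowing by resident firms from foreign banks 680.6, sale of domestic government bonds to non-residents 435.2, acquisition of a foreign subsidiary by a resident firm (outward FDI) 897.7; capital account: debt forgiveness received from foreign official creditors 81.0.)

-1447.2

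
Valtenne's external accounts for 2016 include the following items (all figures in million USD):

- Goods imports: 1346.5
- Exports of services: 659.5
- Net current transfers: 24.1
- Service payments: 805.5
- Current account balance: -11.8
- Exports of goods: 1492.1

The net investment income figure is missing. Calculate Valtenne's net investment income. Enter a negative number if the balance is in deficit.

Current account = goods balance + services balance + net primary income + net secondary income
Sum of the known components = 23.7
Net investment income = CA - (known components) = -11.8 - 23.7 = -35.5

-35.5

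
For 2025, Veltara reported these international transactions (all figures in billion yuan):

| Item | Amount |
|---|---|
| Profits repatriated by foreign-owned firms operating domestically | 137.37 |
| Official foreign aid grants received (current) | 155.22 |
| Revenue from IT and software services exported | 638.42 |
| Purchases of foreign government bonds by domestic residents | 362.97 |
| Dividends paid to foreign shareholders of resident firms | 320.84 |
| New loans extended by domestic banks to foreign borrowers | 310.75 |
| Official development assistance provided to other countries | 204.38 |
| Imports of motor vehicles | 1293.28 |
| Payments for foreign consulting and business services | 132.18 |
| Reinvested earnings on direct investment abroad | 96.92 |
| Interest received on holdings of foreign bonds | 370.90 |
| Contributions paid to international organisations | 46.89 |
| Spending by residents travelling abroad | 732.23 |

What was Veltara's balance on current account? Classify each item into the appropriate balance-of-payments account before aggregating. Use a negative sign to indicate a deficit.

-1605.71

Goods: -1293.28
Services: -132.18 + 638.42 - 732.23 = -225.99
Primary income: 370.90 + 96.92 - 320.84 - 137.37 = 9.61
Secondary income: -204.38 + 155.22 - 46.89 = -96.05
Current account = (-1293.28) + (-225.99) + 9.61 + (-96.05) = -1605.71
(Excluded from the current account — financial account: purchases of foreign government bonds by domestic residents 362.97, new loans extended by domestic banks to foreign borrowers 310.75.)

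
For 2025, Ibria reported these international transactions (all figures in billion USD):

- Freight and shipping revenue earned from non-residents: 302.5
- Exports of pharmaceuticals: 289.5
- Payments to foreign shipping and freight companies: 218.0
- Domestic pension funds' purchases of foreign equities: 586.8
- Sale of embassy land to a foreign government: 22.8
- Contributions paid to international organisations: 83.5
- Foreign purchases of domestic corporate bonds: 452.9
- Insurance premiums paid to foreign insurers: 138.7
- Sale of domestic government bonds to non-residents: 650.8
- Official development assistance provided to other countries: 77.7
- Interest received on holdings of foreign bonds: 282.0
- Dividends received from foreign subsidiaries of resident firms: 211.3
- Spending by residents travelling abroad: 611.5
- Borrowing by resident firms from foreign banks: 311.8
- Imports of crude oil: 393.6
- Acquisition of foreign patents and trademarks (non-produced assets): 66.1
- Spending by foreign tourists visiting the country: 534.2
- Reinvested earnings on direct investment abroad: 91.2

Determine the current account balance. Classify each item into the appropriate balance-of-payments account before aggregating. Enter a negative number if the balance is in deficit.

187.7

Goods: -393.6 + 289.5 = -104.1
Services: -611.5 + 302.5 - 218.0 - 138.7 + 534.2 = -131.5
Primary income: 211.3 + 282.0 + 91.2 = 584.5
Secondary income: -77.7 - 83.5 = -161.2
Current account = (-104.1) + (-131.5) + 584.5 + (-161.2) = 187.7
(Excluded from the current account — financial account: domestic pension funds' purchases of foreign equities 586.8, foreign purchases of domestic corporate bonds 452.9, sale of domestic government bonds to non-residents 650.8, borrowing by resident firms from foreign banks 311.8; capital account: sale of embassy land to a foreign government 22.8, acquisition of foreign patents and trademarks (non-produced assets) 66.1.)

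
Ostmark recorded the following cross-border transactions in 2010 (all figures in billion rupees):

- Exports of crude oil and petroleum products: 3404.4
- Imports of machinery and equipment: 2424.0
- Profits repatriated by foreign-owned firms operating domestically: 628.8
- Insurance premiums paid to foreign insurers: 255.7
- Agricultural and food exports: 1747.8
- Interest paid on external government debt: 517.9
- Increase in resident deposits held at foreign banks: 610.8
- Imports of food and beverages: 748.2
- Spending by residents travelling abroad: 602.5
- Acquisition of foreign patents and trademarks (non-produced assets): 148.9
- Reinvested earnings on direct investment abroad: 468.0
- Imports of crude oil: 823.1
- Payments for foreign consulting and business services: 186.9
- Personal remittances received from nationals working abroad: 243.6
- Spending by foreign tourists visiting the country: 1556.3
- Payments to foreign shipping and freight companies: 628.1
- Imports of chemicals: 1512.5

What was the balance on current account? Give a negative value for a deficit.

Goods: -1512.5 - 748.2 + 1747.8 - 823.1 - 2424.0 + 3404.4 = -355.6
Services: -628.1 - 255.7 - 186.9 + 1556.3 - 602.5 = -116.9
Primary income: -628.8 + 468.0 - 517.9 = -678.7
Secondary income: 243.6
Current account = (-355.6) + (-116.9) + (-678.7) + 243.6 = -907.6
(Excluded from the current account — financial account: increase in resident deposits held at foreign banks 610.8; capital account: acquisition of foreign patents and trademarks (non-produced assets) 148.9.)

-907.6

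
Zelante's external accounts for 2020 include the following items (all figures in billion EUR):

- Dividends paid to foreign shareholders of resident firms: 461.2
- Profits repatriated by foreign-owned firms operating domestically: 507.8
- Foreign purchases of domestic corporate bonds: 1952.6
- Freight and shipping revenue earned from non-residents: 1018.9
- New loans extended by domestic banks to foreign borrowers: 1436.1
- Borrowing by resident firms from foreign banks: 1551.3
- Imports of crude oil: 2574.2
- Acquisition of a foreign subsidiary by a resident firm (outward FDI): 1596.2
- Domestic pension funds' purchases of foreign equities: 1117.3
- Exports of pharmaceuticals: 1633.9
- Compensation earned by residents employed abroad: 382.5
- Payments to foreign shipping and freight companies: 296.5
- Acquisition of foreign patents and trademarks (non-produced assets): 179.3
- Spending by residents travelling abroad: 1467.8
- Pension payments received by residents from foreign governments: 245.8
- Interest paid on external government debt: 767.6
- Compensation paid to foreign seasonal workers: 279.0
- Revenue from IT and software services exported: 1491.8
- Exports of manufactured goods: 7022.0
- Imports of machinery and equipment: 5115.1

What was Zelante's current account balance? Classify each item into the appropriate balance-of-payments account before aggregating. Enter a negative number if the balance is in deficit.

325.7

Goods: -5115.1 + 1633.9 + 7022.0 - 2574.2 = 966.6
Services: 1491.8 - 296.5 + 1018.9 - 1467.8 = 746.4
Primary income: -767.6 + 382.5 - 279.0 - 507.8 - 461.2 = -1633.1
Secondary income: 245.8
Current account = 966.6 + 746.4 + (-1633.1) + 245.8 = 325.7
(Excluded from the current account — financial account: foreign purchases of domestic corporate bonds 1952.6, new loans extended by domestic banks to foreign borrowers 1436.1, borrowing by resident firms from foreign banks 1551.3, acquisition of a foreign subsidiary by a resident firm (outward FDI) 1596.2, domestic pension funds' purchases of foreign equities 1117.3; capital account: acquisition of foreign patents and trademarks (non-produced assets) 179.3.)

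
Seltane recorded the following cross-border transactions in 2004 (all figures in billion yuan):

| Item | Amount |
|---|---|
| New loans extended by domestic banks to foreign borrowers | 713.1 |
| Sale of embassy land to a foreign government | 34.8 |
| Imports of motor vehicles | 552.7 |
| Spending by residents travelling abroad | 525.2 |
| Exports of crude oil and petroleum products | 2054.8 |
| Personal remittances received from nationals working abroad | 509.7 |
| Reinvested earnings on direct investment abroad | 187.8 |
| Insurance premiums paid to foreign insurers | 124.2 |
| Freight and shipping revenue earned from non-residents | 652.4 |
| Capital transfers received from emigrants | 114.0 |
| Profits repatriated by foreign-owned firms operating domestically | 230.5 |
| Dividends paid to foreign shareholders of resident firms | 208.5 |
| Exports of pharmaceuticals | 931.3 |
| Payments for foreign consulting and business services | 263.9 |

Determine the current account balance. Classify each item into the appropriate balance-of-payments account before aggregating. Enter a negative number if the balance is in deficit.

Goods: 2054.8 - 552.7 + 931.3 = 2433.4
Services: -263.9 - 525.2 - 124.2 + 652.4 = -260.9
Primary income: -230.5 - 208.5 + 187.8 = -251.2
Secondary income: 509.7
Current account = 2433.4 + (-260.9) + (-251.2) + 509.7 = 2431.0
(Excluded from the current account — financial account: new loans extended by domestic banks to foreign borrowers 713.1; capital account: sale of embassy land to a foreign government 34.8, capital transfers received from emigrants 114.0.)

2431.0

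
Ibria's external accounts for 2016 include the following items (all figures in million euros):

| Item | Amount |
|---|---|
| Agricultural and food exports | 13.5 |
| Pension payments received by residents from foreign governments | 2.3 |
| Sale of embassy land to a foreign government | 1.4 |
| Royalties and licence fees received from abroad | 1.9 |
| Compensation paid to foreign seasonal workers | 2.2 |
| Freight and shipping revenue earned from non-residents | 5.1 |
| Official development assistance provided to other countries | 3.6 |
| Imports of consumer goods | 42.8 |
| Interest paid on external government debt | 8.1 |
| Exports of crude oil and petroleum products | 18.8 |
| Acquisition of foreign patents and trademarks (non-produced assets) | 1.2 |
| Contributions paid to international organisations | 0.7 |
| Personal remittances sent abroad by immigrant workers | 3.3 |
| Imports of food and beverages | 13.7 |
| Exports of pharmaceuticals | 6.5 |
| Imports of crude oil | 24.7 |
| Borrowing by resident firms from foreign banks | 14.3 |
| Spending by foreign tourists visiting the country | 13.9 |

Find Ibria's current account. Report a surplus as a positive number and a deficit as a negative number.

-37.1

Goods: -42.8 + 6.5 - 24.7 + 13.5 + 18.8 - 13.7 = -42.4
Services: 5.1 + 13.9 + 1.9 = 20.9
Primary income: -2.2 - 8.1 = -10.3
Secondary income: 2.3 - 3.3 - 3.6 - 0.7 = -5.3
Current account = (-42.4) + 20.9 + (-10.3) + (-5.3) = -37.1
(Excluded from the current account — capital account: sale of embassy land to a foreign government 1.4, acquisition of foreign patents and trademarks (non-produced assets) 1.2; financial account: borrowing by resident firms from foreign banks 14.3.)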